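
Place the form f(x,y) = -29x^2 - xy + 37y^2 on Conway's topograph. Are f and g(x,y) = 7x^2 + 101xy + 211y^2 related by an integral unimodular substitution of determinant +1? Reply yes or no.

D₁ = 4293, D₂ = 4293
river cycle of f (length 18): (-29, 57, 9), (9, 51, -47), (-47, 43, 13), (13, 61, -11), (-11, 49, 43), (43, 37, -17), (-17, 65, 1), (1, 65, -17), (-17, 37, 43), (43, 49, -11), … (8 more)
river cycle of g (length 18): (7, 59, -29), (-29, 57, 9), (9, 51, -47), (-47, 43, 13), (13, 61, -11), (-11, 49, 43), (43, 37, -17), (-17, 65, 1), (1, 65, -17), (-17, 37, 43), … (8 more)
cycles coincide ⇒ equivalent

yes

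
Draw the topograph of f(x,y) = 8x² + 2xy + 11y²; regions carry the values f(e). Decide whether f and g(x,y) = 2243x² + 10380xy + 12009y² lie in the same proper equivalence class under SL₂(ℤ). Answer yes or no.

D₁ = -348, D₂ = -348
f: reduced (well bottom): (8,2,11) with a≤c, −a<b≤a
g: translate: b→1408 (≡10380 mod 4486), so (2243,10380,12009)→(2243,1408,221)
g: flip: (2243,1408,221)→(221,-1408,2243)
g: translate: b→-82 (≡-1408 mod 442), so (221,-1408,2243)→(221,-82,8)
g: flip: (221,-82,8)→(8,82,221)
g: translate: b→2 (≡82 mod 16), so (8,82,221)→(8,2,11)
g: reduced (well bottom): (8,2,11) with a≤c, −a<b≤a
reduced forms (8, 2, 11) vs (8, 2, 11) ⇒ equivalent

yes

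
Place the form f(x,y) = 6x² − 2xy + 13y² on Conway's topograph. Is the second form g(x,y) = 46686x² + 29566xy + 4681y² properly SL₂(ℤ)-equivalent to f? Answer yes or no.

D₁ = -308, D₂ = -308
f: reduced (well bottom): (6,-2,13) with a≤c, −a<b≤a
g: flip: (46686,29566,4681)→(4681,-29566,46686)
g: translate: b→-1480 (≡-29566 mod 9362), so (4681,-29566,46686)→(4681,-1480,117)
g: flip: (4681,-1480,117)→(117,1480,4681)
g: translate: b→76 (≡1480 mod 234), so (117,1480,4681)→(117,76,13)
g: flip: (117,76,13)→(13,-76,117)
g: translate: b→2 (≡-76 mod 26), so (13,-76,117)→(13,2,6)
g: flip: (13,2,6)→(6,-2,13)
g: reduced (well bottom): (6,-2,13) with a≤c, −a<b≤a
reduced forms (6, -2, 13) vs (6, -2, 13) ⇒ equivalent

yes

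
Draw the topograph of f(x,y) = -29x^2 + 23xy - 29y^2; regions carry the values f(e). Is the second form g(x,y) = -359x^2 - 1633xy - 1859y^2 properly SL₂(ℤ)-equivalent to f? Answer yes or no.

D₁ = -2835, D₂ = -2835
f is negative-definite; reduce −f:
−f: flip: (29,-23,29)→(29,23,29)
−f: reduced (well bottom): (29,23,29) with a≤c, −a<b≤a
flip sign back: reduced form of f is (-29,-23,-29)
g is negative-definite; reduce −g:
−g: translate: b→197 (≡1633 mod 718), so (359,1633,1859)→(359,197,29)
−g: flip: (359,197,29)→(29,-197,359)
−g: translate: b→-23 (≡-197 mod 58), so (29,-197,359)→(29,-23,29)
−g: flip: (29,-23,29)→(29,23,29)
−g: reduced (well bottom): (29,23,29) with a≤c, −a<b≤a
flip sign back: reduced form of g is (-29,-23,-29)
reduced forms (-29, -23, -29) vs (-29, -23, -29) ⇒ equivalent

yes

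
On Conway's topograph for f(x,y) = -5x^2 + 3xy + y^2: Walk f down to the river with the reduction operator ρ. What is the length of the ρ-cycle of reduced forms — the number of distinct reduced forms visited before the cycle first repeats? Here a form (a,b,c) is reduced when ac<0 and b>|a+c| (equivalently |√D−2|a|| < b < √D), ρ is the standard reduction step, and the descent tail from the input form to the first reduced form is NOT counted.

D = 29, ⌊√D⌋ = 5
descent: ρ → (1,5,-1)  [lands on river]
river: ρ → (-1,5,1)
ρ-cycle length = 2 (tail of 1 descent step not counted)

2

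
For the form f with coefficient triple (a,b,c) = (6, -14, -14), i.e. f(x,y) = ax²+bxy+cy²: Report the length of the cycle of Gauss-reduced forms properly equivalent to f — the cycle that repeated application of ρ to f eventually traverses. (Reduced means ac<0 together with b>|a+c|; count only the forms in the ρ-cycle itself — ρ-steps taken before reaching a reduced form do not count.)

D = 532, ⌊√D⌋ = 23
descent: ρ → (-14,14,6)  [lands on river]
river: ρ → (6,22,-2)
river: ρ → (-2,22,6)
river: ρ → (6,14,-14)
ρ-cycle length = 4 (tail of 1 descent step not counted)

4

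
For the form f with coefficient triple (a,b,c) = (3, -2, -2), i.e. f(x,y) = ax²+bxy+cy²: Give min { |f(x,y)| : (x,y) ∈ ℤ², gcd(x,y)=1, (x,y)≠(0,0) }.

descent: ρ → (-2,2,3)  [lands on river]
river: ρ → (3,4,-1)
river: ρ → (-1,4,3)
river: ρ → (3,2,-2)
closes: descent 1, river 4
min |a| on river = 1

1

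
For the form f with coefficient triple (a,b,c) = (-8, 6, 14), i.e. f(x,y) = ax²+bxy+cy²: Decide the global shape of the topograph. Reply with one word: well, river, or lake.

D = b²−4ac = 6² − 4·(-8)·14 = 484
D = 22² is a perfect square ⇒ form factors over ℤ ⇒ lakes

lake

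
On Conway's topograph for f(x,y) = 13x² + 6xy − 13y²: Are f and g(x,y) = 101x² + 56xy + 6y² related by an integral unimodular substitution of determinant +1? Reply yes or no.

D₁ = 712, D₂ = 712
river cycle of f (length 8): (-13, 20, 6), (6, 16, -19), (-19, 22, 3), (3, 26, -3), (-3, 22, 19), (19, 16, -6), (-6, 20, 13), (13, 6, -13)
river cycle of g (length 8): (6, 16, -19), (-19, 22, 3), (3, 26, -3), (-3, 22, 19), (19, 16, -6), (-6, 20, 13), (13, 6, -13), (-13, 20, 6)
cycles coincide ⇒ equivalent

yes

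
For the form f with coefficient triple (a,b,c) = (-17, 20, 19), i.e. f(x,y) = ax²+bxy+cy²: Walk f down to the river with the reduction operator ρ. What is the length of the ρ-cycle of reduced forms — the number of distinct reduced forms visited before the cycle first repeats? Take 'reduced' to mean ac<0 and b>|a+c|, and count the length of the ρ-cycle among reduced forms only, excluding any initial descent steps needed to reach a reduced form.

D = 1692, ⌊√D⌋ = 41
river: ρ → (19,18,-18)
river: ρ → (-18,18,19)
river: ρ → (19,20,-17)
river: ρ → (-17,14,22)
river: ρ → (22,30,-9)
river: ρ → (-9,24,31)
river: ρ → (31,38,-2)
river: ρ → (-2,38,31)
river: ρ → (31,24,-9)
river: ρ → (-9,30,22)
river: ρ → (22,14,-17)
river: ρ → (-17,20,19)
ρ-cycle length = 12 (tail of 0 descent steps not counted)

12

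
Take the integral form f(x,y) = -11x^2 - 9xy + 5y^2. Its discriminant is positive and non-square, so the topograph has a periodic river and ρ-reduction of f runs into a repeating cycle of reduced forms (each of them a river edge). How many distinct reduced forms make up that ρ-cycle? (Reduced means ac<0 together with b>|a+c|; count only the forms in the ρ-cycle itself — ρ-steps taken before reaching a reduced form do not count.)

D = 301, ⌊√D⌋ = 17
descent: ρ → (5,9,-11)  [lands on river]
river: ρ → (-11,13,3)
river: ρ → (3,17,-1)
river: ρ → (-1,17,3)
river: ρ → (3,13,-11)
river: ρ → (-11,9,5)
river: ρ → (5,11,-9)
river: ρ → (-9,7,7)
river: ρ → (7,7,-9)
river: ρ → (-9,11,5)
ρ-cycle length = 10 (tail of 1 descent step not counted)

10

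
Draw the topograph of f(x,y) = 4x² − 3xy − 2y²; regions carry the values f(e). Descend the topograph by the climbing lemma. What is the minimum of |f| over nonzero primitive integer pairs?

descent: ρ → (-2,3,4)  [lands on river]
river: ρ → (4,5,-1)
river: ρ → (-1,5,4)
river: ρ → (4,3,-2)
river: ρ → (-2,5,2)
river: ρ → (2,3,-4)
river: ρ → (-4,5,1)
river: ρ → (1,5,-4)
river: ρ → (-4,3,2)
river: ρ → (2,5,-2)
closes: descent 1, river 10
min |a| on river = 1

1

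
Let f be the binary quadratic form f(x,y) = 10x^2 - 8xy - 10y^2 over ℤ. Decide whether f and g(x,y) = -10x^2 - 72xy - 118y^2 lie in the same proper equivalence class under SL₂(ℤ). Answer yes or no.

D₁ = 464, D₂ = 464
river cycle of f (length 10): (-10, 8, 10), (10, 12, -8), (-8, 20, 2), (2, 20, -8), (-8, 12, 10), (10, 8, -10), (-10, 12, 8), (8, 20, -2), (-2, 20, 8), (8, 12, -10)
river cycle of g (length 10): (-10, 8, 10), (10, 12, -8), (-8, 20, 2), (2, 20, -8), (-8, 12, 10), (10, 8, -10), (-10, 12, 8), (8, 20, -2), (-2, 20, 8), (8, 12, -10)
cycles coincide ⇒ equivalent

yes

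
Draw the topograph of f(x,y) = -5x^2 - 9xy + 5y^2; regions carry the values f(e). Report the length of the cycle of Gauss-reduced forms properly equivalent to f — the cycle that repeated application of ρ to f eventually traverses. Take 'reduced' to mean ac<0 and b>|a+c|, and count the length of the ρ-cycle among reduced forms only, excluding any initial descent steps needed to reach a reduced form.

D = 181, ⌊√D⌋ = 13
descent: ρ → (5,9,-5)  [lands on river]
river: ρ → (-5,11,3)
river: ρ → (3,13,-1)
river: ρ → (-1,13,3)
river: ρ → (3,11,-5)
river: ρ → (-5,9,5)
river: ρ → (5,11,-3)
river: ρ → (-3,13,1)
river: ρ → (1,13,-3)
river: ρ → (-3,11,5)
ρ-cycle length = 10 (tail of 1 descent step not counted)

10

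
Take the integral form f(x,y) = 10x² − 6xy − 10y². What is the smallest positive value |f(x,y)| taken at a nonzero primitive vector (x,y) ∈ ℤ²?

descent: ρ → (-10,6,10)  [lands on river]
river: ρ → (10,14,-6)
river: ρ → (-6,10,14)
river: ρ → (14,18,-2)
river: ρ → (-2,18,14)
river: ρ → (14,10,-6)
river: ρ → (-6,14,10)
river: ρ → (10,6,-10)
river: ρ → (-10,14,6)
river: ρ → (6,10,-14)
river: ρ → (-14,18,2)
river: ρ → (2,18,-14)
river: ρ → (-14,10,6)
river: ρ → (6,14,-10)
closes: descent 1, river 14
min |a| on river = 2

2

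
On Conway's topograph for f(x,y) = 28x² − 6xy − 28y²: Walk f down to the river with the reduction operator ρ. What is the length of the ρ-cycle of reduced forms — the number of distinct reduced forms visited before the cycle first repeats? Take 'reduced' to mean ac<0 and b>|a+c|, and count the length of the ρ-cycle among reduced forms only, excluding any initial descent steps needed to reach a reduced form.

D = 3172, ⌊√D⌋ = 56
descent: ρ → (-28,6,28)  [lands on river]
river: ρ → (28,50,-6)
river: ρ → (-6,46,44)
river: ρ → (44,42,-8)
river: ρ → (-8,54,8)
river: ρ → (8,42,-44)
river: ρ → (-44,46,6)
river: ρ → (6,50,-28)
ρ-cycle length = 8 (tail of 1 descent step not counted)

8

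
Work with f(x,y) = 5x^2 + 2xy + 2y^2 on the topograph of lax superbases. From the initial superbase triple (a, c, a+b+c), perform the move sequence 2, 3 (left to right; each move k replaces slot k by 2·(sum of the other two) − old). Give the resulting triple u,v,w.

start (5,2,9) = (f(1,0),f(0,1),f(1,1))
replace slot 2: 2·(5+9) − 2 = 26 → (5,26,9)
replace slot 3: 2·(5+26) − 9 = 53 → (5,26,53)

5,26,53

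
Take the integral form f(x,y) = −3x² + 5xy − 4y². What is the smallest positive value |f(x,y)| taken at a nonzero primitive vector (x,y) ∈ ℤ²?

translate: b→1 (≡-5 mod 6), so (3,-5,4)→(3,1,2)
flip: (3,1,2)→(2,-1,3)
reduced (well bottom): (2,-1,3) with a≤c, −a<b≤a
well minimum |f| = |-2| = 2 (negative-definite)

2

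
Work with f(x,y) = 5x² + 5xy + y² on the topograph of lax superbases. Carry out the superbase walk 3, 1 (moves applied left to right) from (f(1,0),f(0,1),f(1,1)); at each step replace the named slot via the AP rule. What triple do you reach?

start (5,1,11) = (f(1,0),f(0,1),f(1,1))
replace slot 3: 2·(5+1) − 11 = 1 → (5,1,1)
replace slot 1: 2·(1+1) − 5 = -1 → (-1,1,1)

-1,1,1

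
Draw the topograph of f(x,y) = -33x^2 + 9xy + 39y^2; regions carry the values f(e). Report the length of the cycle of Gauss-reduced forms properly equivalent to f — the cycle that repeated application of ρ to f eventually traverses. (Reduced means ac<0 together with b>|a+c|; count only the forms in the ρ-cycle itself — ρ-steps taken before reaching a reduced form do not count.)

D = 5229, ⌊√D⌋ = 72
river: ρ → (39,69,-3)
river: ρ → (-3,69,39)
river: ρ → (39,9,-33)
river: ρ → (-33,57,15)
river: ρ → (15,63,-21)
river: ρ → (-21,63,15)
river: ρ → (15,57,-33)
river: ρ → (-33,9,39)
ρ-cycle length = 8 (tail of 0 descent steps not counted)

8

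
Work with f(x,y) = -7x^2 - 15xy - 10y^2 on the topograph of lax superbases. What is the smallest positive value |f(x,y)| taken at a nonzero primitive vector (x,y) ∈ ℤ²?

translate: b→1 (≡15 mod 14), so (7,15,10)→(7,1,2)
flip: (7,1,2)→(2,-1,7)
reduced (well bottom): (2,-1,7) with a≤c, −a<b≤a
well minimum |f| = |-2| = 2 (negative-definite)

2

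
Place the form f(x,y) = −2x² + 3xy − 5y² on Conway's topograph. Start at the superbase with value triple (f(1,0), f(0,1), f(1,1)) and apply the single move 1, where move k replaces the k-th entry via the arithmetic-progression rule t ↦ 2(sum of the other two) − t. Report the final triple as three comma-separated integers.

start (-2,-5,-4) = (f(1,0),f(0,1),f(1,1))
replace slot 1: 2·((-5)+(-4)) − (-2) = -16 → (-16,-5,-4)

-16,-5,-4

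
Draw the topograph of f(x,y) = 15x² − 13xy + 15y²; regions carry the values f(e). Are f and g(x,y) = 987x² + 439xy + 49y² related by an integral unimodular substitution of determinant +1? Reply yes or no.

D₁ = -731, D₂ = -731
f: flip: (15,-13,15)→(15,13,15)
f: reduced (well bottom): (15,13,15) with a≤c, −a<b≤a
g: flip: (987,439,49)→(49,-439,987)
g: translate: b→-47 (≡-439 mod 98), so (49,-439,987)→(49,-47,15)
g: flip: (49,-47,15)→(15,47,49)
g: translate: b→-13 (≡47 mod 30), so (15,47,49)→(15,-13,15)
g: flip: (15,-13,15)→(15,13,15)
g: reduced (well bottom): (15,13,15) with a≤c, −a<b≤a
reduced forms (15, 13, 15) vs (15, 13, 15) ⇒ equivalent

yes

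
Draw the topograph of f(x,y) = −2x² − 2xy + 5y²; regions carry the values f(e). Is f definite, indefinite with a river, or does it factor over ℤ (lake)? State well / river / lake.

D = b²−4ac = (-2)² − 4·(-2)·5 = 44
D > 0 non-square ⇒ indefinite ⇒ periodic river

river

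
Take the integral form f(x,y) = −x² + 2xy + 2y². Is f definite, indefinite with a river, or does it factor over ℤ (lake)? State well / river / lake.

D = b²−4ac = 2² − 4·(-1)·2 = 12
D > 0 non-square ⇒ indefinite ⇒ periodic river

river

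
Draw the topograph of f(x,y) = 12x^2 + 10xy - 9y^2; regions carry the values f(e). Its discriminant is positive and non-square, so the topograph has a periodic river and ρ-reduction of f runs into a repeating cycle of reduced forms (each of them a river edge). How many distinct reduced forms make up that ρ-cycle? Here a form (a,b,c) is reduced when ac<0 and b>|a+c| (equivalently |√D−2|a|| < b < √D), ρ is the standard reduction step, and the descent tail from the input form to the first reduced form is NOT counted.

D = 532, ⌊√D⌋ = 23
river: ρ → (-9,8,13)
river: ρ → (13,18,-4)
river: ρ → (-4,22,3)
river: ρ → (3,20,-11)
river: ρ → (-11,2,12)
river: ρ → (12,22,-1)
river: ρ → (-1,22,12)
river: ρ → (12,2,-11)
river: ρ → (-11,20,3)
river: ρ → (3,22,-4)
river: ρ → (-4,18,13)
river: ρ → (13,8,-9)
river: ρ → (-9,10,12)
river: ρ → (12,14,-7)
river: ρ → (-7,14,12)
river: ρ → (12,10,-9)
ρ-cycle length = 16 (tail of 0 descent steps not counted)

16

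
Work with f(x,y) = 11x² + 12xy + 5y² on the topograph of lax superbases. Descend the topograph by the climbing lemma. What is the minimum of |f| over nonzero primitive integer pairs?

translate: b→-10 (≡12 mod 22), so (11,12,5)→(11,-10,4)
flip: (11,-10,4)→(4,10,11)
translate: b→2 (≡10 mod 8), so (4,10,11)→(4,2,5)
reduced (well bottom): (4,2,5) with a≤c, −a<b≤a
well minimum = a = 4

4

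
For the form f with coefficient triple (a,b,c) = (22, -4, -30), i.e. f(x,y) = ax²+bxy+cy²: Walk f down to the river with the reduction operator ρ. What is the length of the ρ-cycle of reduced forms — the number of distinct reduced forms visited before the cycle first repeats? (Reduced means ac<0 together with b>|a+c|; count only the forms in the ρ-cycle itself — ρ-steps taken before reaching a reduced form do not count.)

D = 2656, ⌊√D⌋ = 51
descent: ρ → (-30,4,22)
descent: ρ → (22,40,-12)  [lands on river]
river: ρ → (-12,32,34)
river: ρ → (34,36,-10)
river: ρ → (-10,44,18)
river: ρ → (18,28,-26)
river: ρ → (-26,24,20)
river: ρ → (20,16,-30)
river: ρ → (-30,44,6)
river: ρ → (6,40,-44)
river: ρ → (-44,48,2)
river: ρ → (2,48,-44)
river: ρ → (-44,40,6)
river: ρ → (6,44,-30)
river: ρ → (-30,16,20)
river: ρ → (20,24,-26)
river: ρ → (-26,28,18)
river: ρ → (18,44,-10)
river: ρ → (-10,36,34)
river: ρ → (34,32,-12)
river: ρ → (-12,40,22)
river: ρ → (22,48,-4)
river: ρ → (-4,48,22)
ρ-cycle length = 22 (tail of 2 descent steps not counted)

22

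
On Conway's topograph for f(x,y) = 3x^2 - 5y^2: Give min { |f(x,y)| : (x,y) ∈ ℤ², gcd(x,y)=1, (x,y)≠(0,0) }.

descent: ρ → (-5,0,3)
descent: ρ → (3,6,-2)  [lands on river]
river: ρ → (-2,6,3)
closes: descent 2, river 2
min |a| on river = 2

2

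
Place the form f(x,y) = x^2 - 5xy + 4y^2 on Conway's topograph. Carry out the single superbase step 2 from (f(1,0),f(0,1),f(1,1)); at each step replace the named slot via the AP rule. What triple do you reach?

start (1,4,0) = (f(1,0),f(0,1),f(1,1))
replace slot 2: 2·(1+0) − 4 = -2 → (1,-2,0)

1,-2,0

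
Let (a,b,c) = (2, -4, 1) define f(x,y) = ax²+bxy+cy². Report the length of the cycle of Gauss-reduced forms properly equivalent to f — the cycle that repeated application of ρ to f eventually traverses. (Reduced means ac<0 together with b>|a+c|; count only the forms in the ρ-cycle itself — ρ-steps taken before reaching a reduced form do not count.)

D = 8, ⌊√D⌋ = 2
descent: ρ → (1,2,-1)  [lands on river]
river: ρ → (-1,2,1)
ρ-cycle length = 2 (tail of 1 descent step not counted)

2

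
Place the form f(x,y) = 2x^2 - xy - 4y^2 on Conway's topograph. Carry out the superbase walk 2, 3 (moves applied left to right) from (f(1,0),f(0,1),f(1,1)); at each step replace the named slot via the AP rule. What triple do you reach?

start (2,-4,-3) = (f(1,0),f(0,1),f(1,1))
replace slot 2: 2·(2+(-3)) − (-4) = 2 → (2,2,-3)
replace slot 3: 2·(2+2) − (-3) = 11 → (2,2,11)

2,2,11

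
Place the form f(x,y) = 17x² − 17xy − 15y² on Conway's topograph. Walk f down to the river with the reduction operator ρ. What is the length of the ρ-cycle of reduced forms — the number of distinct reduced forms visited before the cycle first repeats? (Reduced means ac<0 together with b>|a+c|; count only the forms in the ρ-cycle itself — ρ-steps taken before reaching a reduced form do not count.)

D = 1309, ⌊√D⌋ = 36
descent: ρ → (-15,17,17)  [lands on river]
river: ρ → (17,17,-15)
river: ρ → (-15,13,19)
river: ρ → (19,25,-9)
river: ρ → (-9,29,13)
river: ρ → (13,23,-15)
river: ρ → (-15,7,21)
river: ρ → (21,35,-1)
river: ρ → (-1,35,21)
river: ρ → (21,7,-15)
river: ρ → (-15,23,13)
river: ρ → (13,29,-9)
river: ρ → (-9,25,19)
river: ρ → (19,13,-15)
ρ-cycle length = 14 (tail of 1 descent step not counted)

14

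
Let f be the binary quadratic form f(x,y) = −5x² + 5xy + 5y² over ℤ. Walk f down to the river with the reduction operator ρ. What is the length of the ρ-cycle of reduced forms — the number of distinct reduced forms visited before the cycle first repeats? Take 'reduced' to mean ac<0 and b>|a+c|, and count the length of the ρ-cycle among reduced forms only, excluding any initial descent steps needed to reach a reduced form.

D = 125, ⌊√D⌋ = 11
river: ρ → (5,5,-5)
river: ρ → (-5,5,5)
ρ-cycle length = 2 (tail of 0 descent steps not counted)

2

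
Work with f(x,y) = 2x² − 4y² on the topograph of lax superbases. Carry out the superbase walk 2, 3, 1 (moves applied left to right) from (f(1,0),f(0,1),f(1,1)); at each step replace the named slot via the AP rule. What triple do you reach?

start (2,-4,-2) = (f(1,0),f(0,1),f(1,1))
replace slot 2: 2·(2+(-2)) − (-4) = 4 → (2,4,-2)
replace slot 3: 2·(2+4) − (-2) = 14 → (2,4,14)
replace slot 1: 2·(4+14) − 2 = 34 → (34,4,14)

34,4,14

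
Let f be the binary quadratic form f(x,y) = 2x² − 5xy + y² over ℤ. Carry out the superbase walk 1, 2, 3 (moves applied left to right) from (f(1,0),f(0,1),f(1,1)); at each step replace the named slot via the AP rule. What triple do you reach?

start (2,1,-2) = (f(1,0),f(0,1),f(1,1))
replace slot 1: 2·(1+(-2)) − 2 = -4 → (-4,1,-2)
replace slot 2: 2·((-4)+(-2)) − 1 = -13 → (-4,-13,-2)
replace slot 3: 2·((-4)+(-13)) − (-2) = -32 → (-4,-13,-32)

-4,-13,-32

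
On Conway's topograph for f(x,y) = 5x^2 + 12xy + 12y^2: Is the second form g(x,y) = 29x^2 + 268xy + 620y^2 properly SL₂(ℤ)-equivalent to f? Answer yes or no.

D₁ = -96, D₂ = -96
f: translate: b→2 (≡12 mod 10), so (5,12,12)→(5,2,5)
f: reduced (well bottom): (5,2,5) with a≤c, −a<b≤a
g: translate: b→-22 (≡268 mod 58), so (29,268,620)→(29,-22,5)
g: flip: (29,-22,5)→(5,22,29)
g: translate: b→2 (≡22 mod 10), so (5,22,29)→(5,2,5)
g: reduced (well bottom): (5,2,5) with a≤c, −a<b≤a
reduced forms (5, 2, 5) vs (5, 2, 5) ⇒ equivalent

yes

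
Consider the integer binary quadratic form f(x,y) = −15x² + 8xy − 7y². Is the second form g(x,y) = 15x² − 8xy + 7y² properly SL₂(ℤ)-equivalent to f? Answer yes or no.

D₁ = -356, D₂ = -356
f is negative-definite; reduce −f:
−f: flip: (15,-8,7)→(7,8,15)
−f: translate: b→-6 (≡8 mod 14), so (7,8,15)→(7,-6,14)
−f: reduced (well bottom): (7,-6,14) with a≤c, −a<b≤a
flip sign back: reduced form of f is (-7,6,-14)
g: flip: (15,-8,7)→(7,8,15)
g: translate: b→-6 (≡8 mod 14), so (7,8,15)→(7,-6,14)
g: reduced (well bottom): (7,-6,14) with a≤c, −a<b≤a
reduced forms (-7, 6, -14) vs (7, -6, 14) ⇒ inequivalent

no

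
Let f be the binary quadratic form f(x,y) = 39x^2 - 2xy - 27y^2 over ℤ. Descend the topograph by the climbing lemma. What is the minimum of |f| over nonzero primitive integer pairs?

descent: ρ → (-27,56,10)  [lands on river]
river: ρ → (10,64,-3)
river: ρ → (-3,62,31)
river: ρ → (31,62,-3)
river: ρ → (-3,64,10)
river: ρ → (10,56,-27)
river: ρ → (-27,52,14)
river: ρ → (14,60,-11)
river: ρ → (-11,50,39)
river: ρ → (39,28,-22)
river: ρ → (-22,60,7)
river: ρ → (7,52,-54)
river: ρ → (-54,56,5)
river: ρ → (5,64,-6)
river: ρ → (-6,56,45)
river: ρ → (45,34,-17)
river: ρ → (-17,34,45)
river: ρ → (45,56,-6)
river: ρ → (-6,64,5)
river: ρ → (5,56,-54)
river: ρ → (-54,52,7)
river: ρ → (7,60,-22)
river: ρ → (-22,28,39)
river: ρ → (39,50,-11)
river: ρ → (-11,60,14)
river: ρ → (14,52,-27)
closes: descent 1, river 26
min |a| on river = 3

3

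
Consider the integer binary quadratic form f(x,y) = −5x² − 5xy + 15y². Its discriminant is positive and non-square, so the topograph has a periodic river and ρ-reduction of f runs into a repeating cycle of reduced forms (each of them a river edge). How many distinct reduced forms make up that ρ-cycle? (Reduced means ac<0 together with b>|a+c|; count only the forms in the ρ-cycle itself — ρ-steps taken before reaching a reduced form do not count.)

D = 325, ⌊√D⌋ = 18
descent: ρ → (15,5,-5)
descent: ρ → (-5,15,5)  [lands on river]
river: ρ → (5,15,-5)
ρ-cycle length = 2 (tail of 2 descent steps not counted)

2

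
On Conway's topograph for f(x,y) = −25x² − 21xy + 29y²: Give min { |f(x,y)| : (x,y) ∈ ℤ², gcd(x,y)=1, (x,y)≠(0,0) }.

descent: ρ → (29,21,-25)  [lands on river]
river: ρ → (-25,29,25)
river: ρ → (25,21,-29)
river: ρ → (-29,37,17)
river: ρ → (17,31,-35)
river: ρ → (-35,39,13)
river: ρ → (13,39,-35)
river: ρ → (-35,31,17)
river: ρ → (17,37,-29)
river: ρ → (-29,21,25)
river: ρ → (25,29,-25)
river: ρ → (-25,21,29)
river: ρ → (29,37,-17)
river: ρ → (-17,31,35)
river: ρ → (35,39,-13)
river: ρ → (-13,39,35)
river: ρ → (35,31,-17)
river: ρ → (-17,37,29)
closes: descent 1, river 18
min |a| on river = 13

13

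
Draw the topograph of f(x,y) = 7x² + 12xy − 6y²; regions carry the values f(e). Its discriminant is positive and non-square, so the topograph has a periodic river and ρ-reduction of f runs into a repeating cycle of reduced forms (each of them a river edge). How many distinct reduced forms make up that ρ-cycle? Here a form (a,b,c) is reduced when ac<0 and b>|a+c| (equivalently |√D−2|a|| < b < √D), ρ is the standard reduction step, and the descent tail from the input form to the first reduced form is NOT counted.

D = 312, ⌊√D⌋ = 17
river: ρ → (-6,12,7)
river: ρ → (7,16,-2)
river: ρ → (-2,16,7)
river: ρ → (7,12,-6)
ρ-cycle length = 4 (tail of 0 descent steps not counted)

4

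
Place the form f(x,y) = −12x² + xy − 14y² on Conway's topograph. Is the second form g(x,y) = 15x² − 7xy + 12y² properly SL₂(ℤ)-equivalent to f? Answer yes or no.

D₁ = -671, D₂ = -671
f is negative-definite; reduce −f:
−f: reduced (well bottom): (12,-1,14) with a≤c, −a<b≤a
flip sign back: reduced form of f is (-12,1,-14)
g: flip: (15,-7,12)→(12,7,15)
g: reduced (well bottom): (12,7,15) with a≤c, −a<b≤a
reduced forms (-12, 1, -14) vs (12, 7, 15) ⇒ inequivalent

no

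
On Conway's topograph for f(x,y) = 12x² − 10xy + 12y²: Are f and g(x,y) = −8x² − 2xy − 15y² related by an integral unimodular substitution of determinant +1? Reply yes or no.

D₁ = -476, D₂ = -476
f: flip: (12,-10,12)→(12,10,12)
f: reduced (well bottom): (12,10,12) with a≤c, −a<b≤a
g is negative-definite; reduce −g:
−g: reduced (well bottom): (8,2,15) with a≤c, −a<b≤a
flip sign back: reduced form of g is (-8,-2,-15)
reduced forms (12, 10, 12) vs (-8, -2, -15) ⇒ inequivalent

no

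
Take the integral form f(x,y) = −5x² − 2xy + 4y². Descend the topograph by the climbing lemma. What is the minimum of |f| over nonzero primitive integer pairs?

descent: ρ → (4,2,-5)  [lands on river]
river: ρ → (-5,8,1)
river: ρ → (1,8,-5)
river: ρ → (-5,2,4)
river: ρ → (4,6,-3)
river: ρ → (-3,6,4)
closes: descent 1, river 6
min |a| on river = 1

1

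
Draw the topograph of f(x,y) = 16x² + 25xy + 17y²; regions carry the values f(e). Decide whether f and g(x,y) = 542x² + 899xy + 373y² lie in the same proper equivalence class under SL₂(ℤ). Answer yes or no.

D₁ = -463, D₂ = -463
f: translate: b→-7 (≡25 mod 32), so (16,25,17)→(16,-7,8)
f: flip: (16,-7,8)→(8,7,16)
f: reduced (well bottom): (8,7,16) with a≤c, −a<b≤a
g: translate: b→-185 (≡899 mod 1084), so (542,899,373)→(542,-185,16)
g: flip: (542,-185,16)→(16,185,542)
g: translate: b→-7 (≡185 mod 32), so (16,185,542)→(16,-7,8)
g: flip: (16,-7,8)→(8,7,16)
g: reduced (well bottom): (8,7,16) with a≤c, −a<b≤a
reduced forms (8, 7, 16) vs (8, 7, 16) ⇒ equivalent

yes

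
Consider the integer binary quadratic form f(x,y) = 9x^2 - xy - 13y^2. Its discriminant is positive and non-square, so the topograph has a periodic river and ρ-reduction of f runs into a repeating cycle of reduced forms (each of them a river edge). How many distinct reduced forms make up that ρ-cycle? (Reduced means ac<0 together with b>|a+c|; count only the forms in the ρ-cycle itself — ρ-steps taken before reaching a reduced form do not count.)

D = 469, ⌊√D⌋ = 21
descent: ρ → (-13,1,9)
descent: ρ → (9,17,-5)  [lands on river]
river: ρ → (-5,13,15)
river: ρ → (15,17,-3)
river: ρ → (-3,19,9)
ρ-cycle length = 4 (tail of 2 descent steps not counted)

4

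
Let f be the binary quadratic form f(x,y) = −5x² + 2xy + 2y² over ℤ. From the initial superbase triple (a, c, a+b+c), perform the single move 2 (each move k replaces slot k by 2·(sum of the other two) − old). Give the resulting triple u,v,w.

start (-5,2,-1) = (f(1,0),f(0,1),f(1,1))
replace slot 2: 2·((-5)+(-1)) − 2 = -14 → (-5,-14,-1)

-5,-14,-1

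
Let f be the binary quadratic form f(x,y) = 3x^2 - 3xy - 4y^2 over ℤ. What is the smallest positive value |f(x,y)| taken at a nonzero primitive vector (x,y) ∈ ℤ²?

descent: ρ → (-4,3,3)  [lands on river]
river: ρ → (3,3,-4)
river: ρ → (-4,5,2)
river: ρ → (2,7,-1)
river: ρ → (-1,7,2)
river: ρ → (2,5,-4)
closes: descent 1, river 6
min |a| on river = 1

1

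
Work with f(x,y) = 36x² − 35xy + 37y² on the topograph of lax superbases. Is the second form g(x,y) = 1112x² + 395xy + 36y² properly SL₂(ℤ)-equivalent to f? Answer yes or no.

D₁ = -4103, D₂ = -4103
f: reduced (well bottom): (36,-35,37) with a≤c, −a<b≤a
g: flip: (1112,395,36)→(36,-395,1112)
g: translate: b→-35 (≡-395 mod 72), so (36,-395,1112)→(36,-35,37)
g: reduced (well bottom): (36,-35,37) with a≤c, −a<b≤a
reduced forms (36, -35, 37) vs (36, -35, 37) ⇒ equivalent

yes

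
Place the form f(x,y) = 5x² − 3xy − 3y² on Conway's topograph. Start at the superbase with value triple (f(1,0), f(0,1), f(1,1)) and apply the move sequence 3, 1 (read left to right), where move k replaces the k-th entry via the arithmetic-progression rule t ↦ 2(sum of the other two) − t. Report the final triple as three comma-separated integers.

start (5,-3,-1) = (f(1,0),f(0,1),f(1,1))
replace slot 3: 2·(5+(-3)) − (-1) = 5 → (5,-3,5)
replace slot 1: 2·((-3)+5) − 5 = -1 → (-1,-3,5)

-1,-3,5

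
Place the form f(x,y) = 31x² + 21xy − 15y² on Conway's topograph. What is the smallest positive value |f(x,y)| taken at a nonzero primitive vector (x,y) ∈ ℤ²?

river: ρ → (-15,39,13)
river: ρ → (13,39,-15)
river: ρ → (-15,21,31)
river: ρ → (31,41,-5)
river: ρ → (-5,39,39)
river: ρ → (39,39,-5)
river: ρ → (-5,41,31)
river: ρ → (31,21,-15)
closes: descent 0, river 8
min |a| on river = 5

5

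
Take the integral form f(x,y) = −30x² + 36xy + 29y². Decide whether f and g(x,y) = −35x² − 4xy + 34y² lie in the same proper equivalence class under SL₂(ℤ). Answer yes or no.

D₁ = 4776, D₂ = 4776
river cycle of f (length 22): (29, 22, -37), (-37, 52, 14), (14, 60, -21), (-21, 66, 5), (5, 64, -34), (-34, 4, 35), (35, 66, -3), (-3, 66, 35), (35, 4, -34), (-34, 64, 5), … (12 more)
river cycle of g (length 22): (34, 4, -35), (-35, 66, 3), (3, 66, -35), (-35, 4, 34), (34, 64, -5), (-5, 66, 21), (21, 60, -14), (-14, 52, 37), (37, 22, -29), (-29, 36, 30), … (12 more)
cycles differ ⇒ inequivalent

no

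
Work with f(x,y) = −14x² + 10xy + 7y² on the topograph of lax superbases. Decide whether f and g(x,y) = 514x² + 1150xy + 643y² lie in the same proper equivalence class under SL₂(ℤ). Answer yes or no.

D₁ = 492, D₂ = 492
river cycle of f (length 6): (7, 18, -6), (-6, 18, 7), (7, 10, -14), (-14, 18, 3), (3, 18, -14), (-14, 10, 7)
river cycle of g (length 6): (7, 18, -6), (-6, 18, 7), (7, 10, -14), (-14, 18, 3), (3, 18, -14), (-14, 10, 7)
cycles coincide ⇒ equivalent

yes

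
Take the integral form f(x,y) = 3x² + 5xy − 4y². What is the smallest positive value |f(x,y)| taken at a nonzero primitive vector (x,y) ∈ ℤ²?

river: ρ → (-4,3,4)
river: ρ → (4,5,-3)
river: ρ → (-3,7,2)
river: ρ → (2,5,-6)
river: ρ → (-6,7,1)
river: ρ → (1,7,-6)
river: ρ → (-6,5,2)
river: ρ → (2,7,-3)
river: ρ → (-3,5,4)
river: ρ → (4,3,-4)
river: ρ → (-4,5,3)
river: ρ → (3,7,-2)
river: ρ → (-2,5,6)
river: ρ → (6,7,-1)
river: ρ → (-1,7,6)
river: ρ → (6,5,-2)
river: ρ → (-2,7,3)
river: ρ → (3,5,-4)
closes: descent 0, river 18
min |a| on river = 1

1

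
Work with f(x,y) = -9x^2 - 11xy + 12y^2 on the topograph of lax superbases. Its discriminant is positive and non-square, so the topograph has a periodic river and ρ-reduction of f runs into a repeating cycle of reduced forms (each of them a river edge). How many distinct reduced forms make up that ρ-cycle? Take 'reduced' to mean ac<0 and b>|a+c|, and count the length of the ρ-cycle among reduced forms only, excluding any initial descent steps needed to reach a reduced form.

D = 553, ⌊√D⌋ = 23
descent: ρ → (12,11,-9)  [lands on river]
river: ρ → (-9,7,14)
river: ρ → (14,21,-2)
river: ρ → (-2,23,3)
river: ρ → (3,19,-16)
river: ρ → (-16,13,6)
river: ρ → (6,23,-1)
river: ρ → (-1,23,6)
river: ρ → (6,13,-16)
river: ρ → (-16,19,3)
river: ρ → (3,23,-2)
river: ρ → (-2,21,14)
river: ρ → (14,7,-9)
river: ρ → (-9,11,12)
river: ρ → (12,13,-8)
river: ρ → (-8,19,6)
river: ρ → (6,17,-11)
river: ρ → (-11,5,12)
river: ρ → (12,19,-4)
river: ρ → (-4,21,7)
river: ρ → (7,21,-4)
river: ρ → (-4,19,12)
river: ρ → (12,5,-11)
river: ρ → (-11,17,6)
river: ρ → (6,19,-8)
river: ρ → (-8,13,12)
ρ-cycle length = 26 (tail of 1 descent step not counted)

26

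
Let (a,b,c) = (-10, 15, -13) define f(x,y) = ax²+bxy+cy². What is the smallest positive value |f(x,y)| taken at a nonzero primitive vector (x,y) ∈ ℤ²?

translate: b→5 (≡-15 mod 20), so (10,-15,13)→(10,5,8)
flip: (10,5,8)→(8,-5,10)
reduced (well bottom): (8,-5,10) with a≤c, −a<b≤a
well minimum |f| = |-8| = 8 (negative-definite)

8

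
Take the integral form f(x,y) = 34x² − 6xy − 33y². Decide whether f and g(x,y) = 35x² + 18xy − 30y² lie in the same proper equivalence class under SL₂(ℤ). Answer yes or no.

D₁ = 4524, D₂ = 4524
river cycle of f (length 10): (-33, 6, 34), (34, 62, -5), (-5, 58, 58), (58, 58, -5), (-5, 62, 34), (34, 6, -33), (-33, 60, 7), (7, 66, -6), (-6, 66, 7), (7, 60, -33)
river cycle of g (length 16): (-30, 42, 23), (23, 50, -22), (-22, 38, 35), (35, 32, -25), (-25, 18, 42), (42, 66, -1), (-1, 66, 42), (42, 18, -25), (-25, 32, 35), (35, 38, -22), … (6 more)
cycles differ ⇒ inequivalent

no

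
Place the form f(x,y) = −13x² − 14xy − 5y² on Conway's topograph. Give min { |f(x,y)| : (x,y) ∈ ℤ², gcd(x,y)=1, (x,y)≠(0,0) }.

translate: b→-12 (≡14 mod 26), so (13,14,5)→(13,-12,4)
flip: (13,-12,4)→(4,12,13)
translate: b→4 (≡12 mod 8), so (4,12,13)→(4,4,5)
reduced (well bottom): (4,4,5) with a≤c, −a<b≤a
well minimum |f| = |-4| = 4 (negative-definite)

4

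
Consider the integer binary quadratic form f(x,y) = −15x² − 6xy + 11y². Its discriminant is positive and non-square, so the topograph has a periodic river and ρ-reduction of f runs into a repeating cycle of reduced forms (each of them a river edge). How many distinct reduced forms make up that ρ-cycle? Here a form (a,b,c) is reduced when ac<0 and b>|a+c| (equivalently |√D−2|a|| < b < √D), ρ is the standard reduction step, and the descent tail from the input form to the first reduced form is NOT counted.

D = 696, ⌊√D⌋ = 26
descent: ρ → (11,6,-15)  [lands on river]
river: ρ → (-15,24,2)
river: ρ → (2,24,-15)
river: ρ → (-15,6,11)
river: ρ → (11,16,-10)
river: ρ → (-10,24,3)
river: ρ → (3,24,-10)
river: ρ → (-10,16,11)
ρ-cycle length = 8 (tail of 1 descent step not counted)

8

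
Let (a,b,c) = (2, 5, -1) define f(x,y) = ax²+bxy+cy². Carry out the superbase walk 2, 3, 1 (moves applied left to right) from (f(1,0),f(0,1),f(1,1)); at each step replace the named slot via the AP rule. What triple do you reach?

start (2,-1,6) = (f(1,0),f(0,1),f(1,1))
replace slot 2: 2·(2+6) − (-1) = 17 → (2,17,6)
replace slot 3: 2·(2+17) − 6 = 32 → (2,17,32)
replace slot 1: 2·(17+32) − 2 = 96 → (96,17,32)

96,17,32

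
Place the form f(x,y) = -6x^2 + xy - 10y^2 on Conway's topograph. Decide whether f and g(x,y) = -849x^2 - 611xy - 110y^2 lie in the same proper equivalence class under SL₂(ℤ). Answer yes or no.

D₁ = -239, D₂ = -239
f is negative-definite; reduce −f:
−f: reduced (well bottom): (6,-1,10) with a≤c, −a<b≤a
flip sign back: reduced form of f is (-6,1,-10)
g is negative-definite; reduce −g:
−g: flip: (849,611,110)→(110,-611,849)
−g: translate: b→49 (≡-611 mod 220), so (110,-611,849)→(110,49,6)
−g: flip: (110,49,6)→(6,-49,110)
−g: translate: b→-1 (≡-49 mod 12), so (6,-49,110)→(6,-1,10)
−g: reduced (well bottom): (6,-1,10) with a≤c, −a<b≤a
flip sign back: reduced form of g is (-6,1,-10)
reduced forms (-6, 1, -10) vs (-6, 1, -10) ⇒ equivalent

yes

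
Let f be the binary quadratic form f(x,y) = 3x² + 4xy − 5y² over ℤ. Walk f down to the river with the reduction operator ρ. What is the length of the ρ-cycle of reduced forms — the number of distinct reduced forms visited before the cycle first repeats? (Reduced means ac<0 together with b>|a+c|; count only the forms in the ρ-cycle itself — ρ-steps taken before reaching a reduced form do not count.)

D = 76, ⌊√D⌋ = 8
river: ρ → (-5,6,2)
river: ρ → (2,6,-5)
river: ρ → (-5,4,3)
river: ρ → (3,8,-1)
river: ρ → (-1,8,3)
river: ρ → (3,4,-5)
ρ-cycle length = 6 (tail of 0 descent steps not counted)

6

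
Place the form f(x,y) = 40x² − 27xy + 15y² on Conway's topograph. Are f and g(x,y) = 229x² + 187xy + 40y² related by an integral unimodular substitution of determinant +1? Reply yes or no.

D₁ = -1671, D₂ = -1671
f: flip: (40,-27,15)→(15,27,40)
f: translate: b→-3 (≡27 mod 30), so (15,27,40)→(15,-3,28)
f: reduced (well bottom): (15,-3,28) with a≤c, −a<b≤a
g: flip: (229,187,40)→(40,-187,229)
g: translate: b→-27 (≡-187 mod 80), so (40,-187,229)→(40,-27,15)
g: flip: (40,-27,15)→(15,27,40)
g: translate: b→-3 (≡27 mod 30), so (15,27,40)→(15,-3,28)
g: reduced (well bottom): (15,-3,28) with a≤c, −a<b≤a
reduced forms (15, -3, 28) vs (15, -3, 28) ⇒ equivalent

yes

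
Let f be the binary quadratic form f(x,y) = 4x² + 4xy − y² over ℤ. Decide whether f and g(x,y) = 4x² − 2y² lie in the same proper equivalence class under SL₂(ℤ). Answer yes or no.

D₁ = 32, D₂ = 32
river cycle of f (length 2): (-1, 4, 4), (4, 4, -1)
river cycle of g (length 2): (-2, 4, 2), (2, 4, -2)
cycles differ ⇒ inequivalent

no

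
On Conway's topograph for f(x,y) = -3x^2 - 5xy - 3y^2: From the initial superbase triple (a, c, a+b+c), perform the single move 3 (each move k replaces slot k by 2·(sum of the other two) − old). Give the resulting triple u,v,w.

start (-3,-3,-11) = (f(1,0),f(0,1),f(1,1))
replace slot 3: 2·((-3)+(-3)) − (-11) = -1 → (-3,-3,-1)

-3,-3,-1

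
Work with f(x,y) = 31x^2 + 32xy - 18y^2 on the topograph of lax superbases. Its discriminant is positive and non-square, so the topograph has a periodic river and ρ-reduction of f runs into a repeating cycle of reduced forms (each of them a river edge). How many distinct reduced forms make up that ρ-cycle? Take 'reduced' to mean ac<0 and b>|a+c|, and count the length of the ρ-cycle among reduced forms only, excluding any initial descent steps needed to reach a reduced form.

D = 3256, ⌊√D⌋ = 57
river: ρ → (-18,40,23)
river: ρ → (23,52,-6)
river: ρ → (-6,56,5)
river: ρ → (5,54,-17)
river: ρ → (-17,48,14)
river: ρ → (14,36,-35)
river: ρ → (-35,34,15)
river: ρ → (15,56,-2)
river: ρ → (-2,56,15)
river: ρ → (15,34,-35)
river: ρ → (-35,36,14)
river: ρ → (14,48,-17)
river: ρ → (-17,54,5)
river: ρ → (5,56,-6)
river: ρ → (-6,52,23)
river: ρ → (23,40,-18)
river: ρ → (-18,32,31)
river: ρ → (31,30,-19)
river: ρ → (-19,46,15)
river: ρ → (15,44,-22)
river: ρ → (-22,44,15)
river: ρ → (15,46,-19)
river: ρ → (-19,30,31)
river: ρ → (31,32,-18)
ρ-cycle length = 24 (tail of 0 descent steps not counted)

24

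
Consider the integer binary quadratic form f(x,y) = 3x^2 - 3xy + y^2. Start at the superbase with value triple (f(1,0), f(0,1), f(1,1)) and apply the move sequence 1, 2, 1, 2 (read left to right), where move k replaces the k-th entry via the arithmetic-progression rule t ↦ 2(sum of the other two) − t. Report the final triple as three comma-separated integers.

start (3,1,1) = (f(1,0),f(0,1),f(1,1))
replace slot 1: 2·(1+1) − 3 = 1 → (1,1,1)
replace slot 2: 2·(1+1) − 1 = 3 → (1,3,1)
replace slot 1: 2·(3+1) − 1 = 7 → (7,3,1)
replace slot 2: 2·(7+1) − 3 = 13 → (7,13,1)

7,13,1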